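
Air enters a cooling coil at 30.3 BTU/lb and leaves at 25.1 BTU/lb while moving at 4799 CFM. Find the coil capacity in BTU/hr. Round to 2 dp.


Q = 4.5 * 4799 * (30.3 - 25.1) = 112296.60 BTU/hr

112296.60 BTU/hr


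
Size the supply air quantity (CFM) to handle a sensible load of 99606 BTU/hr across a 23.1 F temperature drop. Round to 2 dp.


CFM = 99606 / (1.08 * 23.1) = 3992.54

3992.54 CFM


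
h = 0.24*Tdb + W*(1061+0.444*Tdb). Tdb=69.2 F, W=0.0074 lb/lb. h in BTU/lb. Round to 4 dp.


h = 0.24*69.2 + 0.0074*(1061+0.444*69.2) = 24.6868 BTU/lb

24.6868 BTU/lb


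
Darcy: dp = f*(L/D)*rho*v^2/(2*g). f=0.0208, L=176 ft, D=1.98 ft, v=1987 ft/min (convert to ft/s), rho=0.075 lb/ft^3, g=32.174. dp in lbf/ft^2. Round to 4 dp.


v_fps = 1987/60 = 33.1167 ft/s
dp = 0.0208*(176/1.98)*0.075*33.1167^2/(2*32.174) = 2.3634 lbf/ft^2

2.3634 lbf/ft^2


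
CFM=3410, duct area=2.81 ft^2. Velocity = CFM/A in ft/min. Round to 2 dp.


V = 3410 / 2.81 = 1213.52 ft/min

1213.52 ft/min


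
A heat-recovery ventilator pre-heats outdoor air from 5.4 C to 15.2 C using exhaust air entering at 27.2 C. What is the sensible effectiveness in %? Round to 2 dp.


eff = (15.2-5.4)/(27.2-5.4)*100 = 44.95 %

44.95 %


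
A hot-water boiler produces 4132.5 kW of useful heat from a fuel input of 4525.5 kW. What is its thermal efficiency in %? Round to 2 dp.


eta = (4132.5/4525.5)*100 = 91.32 %

91.32 %


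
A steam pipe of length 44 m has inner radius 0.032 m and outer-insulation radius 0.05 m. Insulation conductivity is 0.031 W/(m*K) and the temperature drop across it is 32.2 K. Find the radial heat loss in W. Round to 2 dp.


Q = 2*pi*0.031*44*32.2/ln(0.05/0.032) = 618.35 W

618.35 W


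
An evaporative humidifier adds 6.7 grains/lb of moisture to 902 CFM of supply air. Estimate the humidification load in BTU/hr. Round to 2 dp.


Q = 0.68 * 902 * 6.7 = 4109.51 BTU/hr

4109.51 BTU/hr


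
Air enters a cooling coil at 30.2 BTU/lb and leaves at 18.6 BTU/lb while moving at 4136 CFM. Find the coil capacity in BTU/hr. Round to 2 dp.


Q = 4.5 * 4136 * (30.2 - 18.6) = 215899.20 BTU/hr

215899.20 BTU/hr


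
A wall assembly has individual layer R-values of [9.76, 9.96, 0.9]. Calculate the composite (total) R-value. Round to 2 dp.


R_total = 9.76 + 9.96 + 0.9 = 20.62

20.62


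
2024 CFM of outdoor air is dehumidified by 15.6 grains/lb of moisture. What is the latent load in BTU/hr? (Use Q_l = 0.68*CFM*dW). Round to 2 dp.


Q = 0.68 * 2024 * 15.6 = 21470.59 BTU/hr

21470.59 BTU/hr


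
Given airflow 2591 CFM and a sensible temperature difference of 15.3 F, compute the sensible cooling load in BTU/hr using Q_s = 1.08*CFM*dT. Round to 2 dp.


Q = 1.08 * 2591 * 15.3 = 42813.68 BTU/hr

42813.68 BTU/hr


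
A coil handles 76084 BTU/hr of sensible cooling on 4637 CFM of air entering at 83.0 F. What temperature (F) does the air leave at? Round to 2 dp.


dT = 76084/(1.08*4637) = 15.1926
T_leave = 83.0 - 15.1926 = 67.81 F

67.81 F


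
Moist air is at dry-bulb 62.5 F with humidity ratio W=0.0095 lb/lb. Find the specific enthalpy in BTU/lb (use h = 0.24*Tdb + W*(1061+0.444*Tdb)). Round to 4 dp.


h = 0.24*62.5 + 0.0095*(1061+0.444*62.5) = 25.3431 BTU/lb

25.3431 BTU/lb


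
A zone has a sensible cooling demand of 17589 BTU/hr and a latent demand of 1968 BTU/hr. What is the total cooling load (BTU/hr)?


Qt = 17589 + 1968 = 19557 BTU/hr

19557 BTU/hr


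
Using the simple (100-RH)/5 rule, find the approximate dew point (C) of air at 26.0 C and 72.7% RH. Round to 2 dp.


Td = 26.0 - (100-72.7)/5 = 20.54 C

20.54 C


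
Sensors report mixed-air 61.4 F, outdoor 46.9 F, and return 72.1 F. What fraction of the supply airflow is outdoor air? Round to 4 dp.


frac = (61.4 - 72.1) / (46.9 - 72.1) = 0.4246

0.4246


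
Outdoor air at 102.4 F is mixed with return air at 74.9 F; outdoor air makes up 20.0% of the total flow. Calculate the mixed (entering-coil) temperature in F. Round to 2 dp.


T_mix = 74.9 + (20.0/100)*(102.4-74.9) = 80.40 F

80.40 F


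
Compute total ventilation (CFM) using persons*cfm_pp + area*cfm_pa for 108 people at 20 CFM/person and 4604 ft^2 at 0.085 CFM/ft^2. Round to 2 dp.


Total = 108*20 + 4604*0.085 = 2551.34 CFM

2551.34 CFM


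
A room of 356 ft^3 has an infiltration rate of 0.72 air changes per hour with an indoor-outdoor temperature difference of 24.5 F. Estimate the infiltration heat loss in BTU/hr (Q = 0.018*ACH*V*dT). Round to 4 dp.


Q = 0.018 * 0.72 * 356 * 24.5 = 113.0371 BTU/hr

113.0371 BTU/hr


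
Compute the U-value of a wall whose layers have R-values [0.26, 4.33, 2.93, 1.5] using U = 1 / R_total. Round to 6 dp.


R_total = 0.26 + 4.33 + 2.93 + 1.5 = 9.02
U = 1/9.02 = 0.110865

0.110865


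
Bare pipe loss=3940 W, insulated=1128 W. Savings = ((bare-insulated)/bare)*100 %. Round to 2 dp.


Savings = ((3940-1128)/3940)*100 = 71.37 %

71.37 %


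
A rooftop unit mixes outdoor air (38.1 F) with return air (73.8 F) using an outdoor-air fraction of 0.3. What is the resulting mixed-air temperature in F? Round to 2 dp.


T_mix = 0.3*38.1 + 0.7*73.8 = 63.09 F

63.09 F


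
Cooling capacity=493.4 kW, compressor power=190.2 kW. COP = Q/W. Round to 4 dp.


COP = 493.4 / 190.2 = 2.5941

2.5941


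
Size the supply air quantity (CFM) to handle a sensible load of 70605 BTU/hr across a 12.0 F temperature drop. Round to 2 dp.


CFM = 70605 / (1.08 * 12.0) = 5447.92

5447.92 CFM


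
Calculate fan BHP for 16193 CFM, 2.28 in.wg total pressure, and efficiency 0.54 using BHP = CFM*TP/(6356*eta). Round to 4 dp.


BHP = 16193 * 2.28 / (6356 * 0.54) = 10.7568 hp

10.7568 hp


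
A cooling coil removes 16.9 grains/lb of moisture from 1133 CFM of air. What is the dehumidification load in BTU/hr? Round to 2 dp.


Q = 0.68 * 1133 * 16.9 = 13020.44 BTU/hr

13020.44 BTU/hr


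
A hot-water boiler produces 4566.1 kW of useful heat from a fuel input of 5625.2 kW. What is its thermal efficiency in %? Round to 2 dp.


eta = (4566.1/5625.2)*100 = 81.17 %

81.17 %


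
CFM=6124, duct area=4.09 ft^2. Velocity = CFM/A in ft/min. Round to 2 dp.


V = 6124 / 4.09 = 1497.31 ft/min

1497.31 ft/min


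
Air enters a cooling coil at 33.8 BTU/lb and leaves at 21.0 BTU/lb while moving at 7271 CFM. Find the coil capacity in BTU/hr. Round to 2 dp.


Q = 4.5 * 7271 * (33.8 - 21.0) = 418809.60 BTU/hr

418809.60 BTU/hr


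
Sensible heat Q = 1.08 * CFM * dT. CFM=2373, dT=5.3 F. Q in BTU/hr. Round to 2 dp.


Q = 1.08 * 2373 * 5.3 = 13583.05 BTU/hr

13583.05 BTU/hr


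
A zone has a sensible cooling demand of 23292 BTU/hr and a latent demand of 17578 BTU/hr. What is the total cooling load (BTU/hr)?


Qt = 23292 + 17578 = 40870 BTU/hr

40870 BTU/hr


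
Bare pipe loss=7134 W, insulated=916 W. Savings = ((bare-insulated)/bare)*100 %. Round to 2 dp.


Savings = ((7134-916)/7134)*100 = 87.16 %

87.16 %


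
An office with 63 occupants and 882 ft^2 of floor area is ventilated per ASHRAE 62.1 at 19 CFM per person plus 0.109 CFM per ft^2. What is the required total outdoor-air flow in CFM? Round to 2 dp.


Total = 63*19 + 882*0.109 = 1293.14 CFM

1293.14 CFM


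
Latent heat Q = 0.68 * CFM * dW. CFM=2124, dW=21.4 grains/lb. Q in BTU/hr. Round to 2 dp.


Q = 0.68 * 2124 * 21.4 = 30908.45 BTU/hr

30908.45 BTU/hr


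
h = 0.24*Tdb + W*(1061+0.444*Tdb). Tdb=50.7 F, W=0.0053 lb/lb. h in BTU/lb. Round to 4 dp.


h = 0.24*50.7 + 0.0053*(1061+0.444*50.7) = 17.9106 BTU/lb

17.9106 BTU/lb


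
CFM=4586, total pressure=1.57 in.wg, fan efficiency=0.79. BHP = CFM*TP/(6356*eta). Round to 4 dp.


BHP = 4586 * 1.57 / (6356 * 0.79) = 1.4339 hp

1.4339 hp


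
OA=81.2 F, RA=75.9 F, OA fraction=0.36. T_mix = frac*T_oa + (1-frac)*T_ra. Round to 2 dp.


T_mix = 0.36*81.2 + 0.64*75.9 = 77.81 F

77.81 F


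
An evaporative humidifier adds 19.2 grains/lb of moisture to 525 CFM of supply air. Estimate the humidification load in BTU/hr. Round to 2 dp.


Q = 0.68 * 525 * 19.2 = 6854.40 BTU/hr

6854.40 BTU/hr


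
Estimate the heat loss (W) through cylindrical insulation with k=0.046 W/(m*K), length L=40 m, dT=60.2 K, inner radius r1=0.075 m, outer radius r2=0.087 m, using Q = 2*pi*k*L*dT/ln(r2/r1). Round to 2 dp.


Q = 2*pi*0.046*40*60.2/ln(0.087/0.075) = 4689.23 W

4689.23 W


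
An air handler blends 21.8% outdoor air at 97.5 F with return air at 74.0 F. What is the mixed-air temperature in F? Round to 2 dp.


T_mix = 74.0 + (21.8/100)*(97.5-74.0) = 79.12 F

79.12 F


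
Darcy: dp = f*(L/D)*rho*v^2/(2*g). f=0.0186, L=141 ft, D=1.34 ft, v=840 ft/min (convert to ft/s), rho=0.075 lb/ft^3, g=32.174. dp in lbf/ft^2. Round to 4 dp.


v_fps = 840/60 = 14.0 ft/s
dp = 0.0186*(141/1.34)*0.075*14.0^2/(2*32.174) = 0.4471 lbf/ft^2

0.4471 lbf/ft^2


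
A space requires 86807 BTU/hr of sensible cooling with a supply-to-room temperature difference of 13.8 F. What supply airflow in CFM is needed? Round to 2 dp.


CFM = 86807 / (1.08 * 13.8) = 5824.41

5824.41 CFM


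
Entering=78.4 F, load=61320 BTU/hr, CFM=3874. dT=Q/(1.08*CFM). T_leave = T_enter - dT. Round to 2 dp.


dT = 61320/(1.08*3874) = 14.6561
T_leave = 78.4 - 14.6561 = 63.74 F

63.74 F


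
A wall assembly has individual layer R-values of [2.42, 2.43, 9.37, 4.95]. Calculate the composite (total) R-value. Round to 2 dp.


R_total = 2.42 + 2.43 + 9.37 + 4.95 = 19.17

19.17


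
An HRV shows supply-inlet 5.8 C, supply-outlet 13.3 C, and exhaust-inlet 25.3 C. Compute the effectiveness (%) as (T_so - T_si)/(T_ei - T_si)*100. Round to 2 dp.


eff = (13.3-5.8)/(25.3-5.8)*100 = 38.46 %

38.46 %


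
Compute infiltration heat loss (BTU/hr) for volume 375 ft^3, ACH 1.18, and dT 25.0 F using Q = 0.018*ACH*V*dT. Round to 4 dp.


Q = 0.018 * 1.18 * 375 * 25.0 = 199.1250 BTU/hr

199.1250 BTU/hr


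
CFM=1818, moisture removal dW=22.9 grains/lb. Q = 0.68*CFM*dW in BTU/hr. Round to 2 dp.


Q = 0.68 * 1818 * 22.9 = 28309.90 BTU/hr

28309.90 BTU/hr


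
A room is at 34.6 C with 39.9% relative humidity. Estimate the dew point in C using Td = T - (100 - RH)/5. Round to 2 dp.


Td = 34.6 - (100-39.9)/5 = 22.58 C

22.58 C


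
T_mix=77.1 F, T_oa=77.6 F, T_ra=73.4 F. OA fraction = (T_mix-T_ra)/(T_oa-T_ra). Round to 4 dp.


frac = (77.1 - 73.4) / (77.6 - 73.4) = 0.8810

0.8810


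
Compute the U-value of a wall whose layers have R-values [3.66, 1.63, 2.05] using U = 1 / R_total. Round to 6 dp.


R_total = 3.66 + 1.63 + 2.05 = 7.34
U = 1/7.34 = 0.136240

0.136240


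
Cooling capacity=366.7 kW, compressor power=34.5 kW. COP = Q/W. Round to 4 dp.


COP = 366.7 / 34.5 = 10.6290

10.6290


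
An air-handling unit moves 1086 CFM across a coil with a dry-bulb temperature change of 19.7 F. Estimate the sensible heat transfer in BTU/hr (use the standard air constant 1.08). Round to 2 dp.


Q = 1.08 * 1086 * 19.7 = 23105.74 BTU/hr

23105.74 BTU/hr


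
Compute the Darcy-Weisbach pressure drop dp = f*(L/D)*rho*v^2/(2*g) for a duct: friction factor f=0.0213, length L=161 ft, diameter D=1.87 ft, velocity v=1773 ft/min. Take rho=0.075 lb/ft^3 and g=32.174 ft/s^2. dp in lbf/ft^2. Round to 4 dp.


v_fps = 1773/60 = 29.55 ft/s
dp = 0.0213*(161/1.87)*0.075*29.55^2/(2*32.174) = 1.8664 lbf/ft^2

1.8664 lbf/ft^2


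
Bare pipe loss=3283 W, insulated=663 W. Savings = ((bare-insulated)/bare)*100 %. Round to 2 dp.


Savings = ((3283-663)/3283)*100 = 79.81 %

79.81 %


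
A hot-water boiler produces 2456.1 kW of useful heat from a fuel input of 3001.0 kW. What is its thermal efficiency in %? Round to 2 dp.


eta = (2456.1/3001.0)*100 = 81.84 %

81.84 %


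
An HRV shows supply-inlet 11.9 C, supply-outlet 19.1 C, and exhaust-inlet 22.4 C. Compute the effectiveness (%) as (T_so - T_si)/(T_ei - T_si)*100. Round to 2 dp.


eff = (19.1-11.9)/(22.4-11.9)*100 = 68.57 %

68.57 %


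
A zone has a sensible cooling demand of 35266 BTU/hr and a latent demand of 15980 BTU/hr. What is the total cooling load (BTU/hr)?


Qt = 35266 + 15980 = 51246 BTU/hr

51246 BTU/hr


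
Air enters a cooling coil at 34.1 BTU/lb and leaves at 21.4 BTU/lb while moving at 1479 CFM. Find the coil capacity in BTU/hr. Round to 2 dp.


Q = 4.5 * 1479 * (34.1 - 21.4) = 84524.85 BTU/hr

84524.85 BTU/hr


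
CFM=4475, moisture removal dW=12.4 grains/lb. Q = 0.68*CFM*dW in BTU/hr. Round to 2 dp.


Q = 0.68 * 4475 * 12.4 = 37733.20 BTU/hr

37733.20 BTU/hr


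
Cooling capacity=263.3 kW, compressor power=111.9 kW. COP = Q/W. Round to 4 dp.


COP = 263.3 / 111.9 = 2.3530

2.3530


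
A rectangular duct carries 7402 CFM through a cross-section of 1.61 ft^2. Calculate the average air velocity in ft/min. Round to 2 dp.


V = 7402 / 1.61 = 4597.52 ft/min

4597.52 ft/min


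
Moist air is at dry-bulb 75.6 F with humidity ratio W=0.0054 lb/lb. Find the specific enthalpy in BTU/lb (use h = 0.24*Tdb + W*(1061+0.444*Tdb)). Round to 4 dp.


h = 0.24*75.6 + 0.0054*(1061+0.444*75.6) = 24.0547 BTU/lb

24.0547 BTU/lb


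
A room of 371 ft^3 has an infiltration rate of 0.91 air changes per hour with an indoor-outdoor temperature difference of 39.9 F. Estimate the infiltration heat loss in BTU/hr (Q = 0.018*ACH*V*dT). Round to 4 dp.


Q = 0.018 * 0.91 * 371 * 39.9 = 242.4715 BTU/hr

242.4715 BTU/hr


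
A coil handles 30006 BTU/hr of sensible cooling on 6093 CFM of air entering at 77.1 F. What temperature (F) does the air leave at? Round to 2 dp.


dT = 30006/(1.08*6093) = 4.5599
T_leave = 77.1 - 4.5599 = 72.54 F

72.54 F


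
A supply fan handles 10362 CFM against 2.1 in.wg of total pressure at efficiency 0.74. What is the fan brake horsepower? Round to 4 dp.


BHP = 10362 * 2.1 / (6356 * 0.74) = 4.6264 hp

4.6264 hp


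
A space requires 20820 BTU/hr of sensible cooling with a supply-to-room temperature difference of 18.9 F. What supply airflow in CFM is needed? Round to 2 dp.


CFM = 20820 / (1.08 * 18.9) = 1019.99

1019.99 CFM


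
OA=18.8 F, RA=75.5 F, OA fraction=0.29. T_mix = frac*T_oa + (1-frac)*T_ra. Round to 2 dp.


T_mix = 0.29*18.8 + 0.71*75.5 = 59.06 F

59.06 F


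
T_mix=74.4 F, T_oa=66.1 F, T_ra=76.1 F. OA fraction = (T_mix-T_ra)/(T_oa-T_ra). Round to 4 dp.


frac = (74.4 - 76.1) / (66.1 - 76.1) = 0.1700

0.1700


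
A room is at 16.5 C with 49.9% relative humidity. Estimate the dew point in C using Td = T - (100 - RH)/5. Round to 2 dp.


Td = 16.5 - (100-49.9)/5 = 6.48 C

6.48 C


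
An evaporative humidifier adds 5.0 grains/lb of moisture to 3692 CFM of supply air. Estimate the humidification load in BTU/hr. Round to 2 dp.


Q = 0.68 * 3692 * 5.0 = 12552.80 BTU/hr

12552.80 BTU/hr


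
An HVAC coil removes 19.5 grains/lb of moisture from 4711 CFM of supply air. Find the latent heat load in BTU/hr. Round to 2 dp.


Q = 0.68 * 4711 * 19.5 = 62467.86 BTU/hr

62467.86 BTU/hr


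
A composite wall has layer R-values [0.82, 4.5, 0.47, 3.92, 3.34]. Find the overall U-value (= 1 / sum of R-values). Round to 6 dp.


R_total = 0.82 + 4.5 + 0.47 + 3.92 + 3.34 = 13.05
U = 1/13.05 = 0.076628

0.076628


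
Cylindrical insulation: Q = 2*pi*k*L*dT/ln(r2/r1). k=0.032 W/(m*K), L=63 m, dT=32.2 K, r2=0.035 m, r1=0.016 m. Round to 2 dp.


Q = 2*pi*0.032*63*32.2/ln(0.035/0.016) = 521.07 W

521.07 W


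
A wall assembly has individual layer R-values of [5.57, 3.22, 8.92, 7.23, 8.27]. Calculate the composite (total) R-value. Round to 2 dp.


R_total = 5.57 + 3.22 + 8.92 + 7.23 + 8.27 = 33.21

33.21


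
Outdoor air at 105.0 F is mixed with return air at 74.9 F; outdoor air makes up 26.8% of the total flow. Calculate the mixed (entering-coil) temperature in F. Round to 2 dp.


T_mix = 74.9 + (26.8/100)*(105.0-74.9) = 82.97 F

82.97 F


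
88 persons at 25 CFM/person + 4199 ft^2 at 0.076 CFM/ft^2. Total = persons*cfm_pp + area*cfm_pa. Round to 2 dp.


Total = 88*25 + 4199*0.076 = 2519.12 CFM

2519.12 CFM


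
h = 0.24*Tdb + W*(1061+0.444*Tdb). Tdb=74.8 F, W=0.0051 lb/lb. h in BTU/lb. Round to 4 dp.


h = 0.24*74.8 + 0.0051*(1061+0.444*74.8) = 23.5325 BTU/lb

23.5325 BTU/lb


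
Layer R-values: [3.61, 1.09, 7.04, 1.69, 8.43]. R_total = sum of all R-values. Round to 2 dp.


R_total = 3.61 + 1.09 + 7.04 + 1.69 + 8.43 = 21.86

21.86


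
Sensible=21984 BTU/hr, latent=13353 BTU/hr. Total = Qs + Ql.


Qt = 21984 + 13353 = 35337 BTU/hr

35337 BTU/hr


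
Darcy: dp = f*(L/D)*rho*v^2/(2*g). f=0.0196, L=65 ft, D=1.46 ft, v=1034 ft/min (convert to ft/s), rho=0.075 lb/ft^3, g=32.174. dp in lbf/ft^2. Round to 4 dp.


v_fps = 1034/60 = 17.2333 ft/s
dp = 0.0196*(65/1.46)*0.075*17.2333^2/(2*32.174) = 0.3021 lbf/ft^2

0.3021 lbf/ft^2


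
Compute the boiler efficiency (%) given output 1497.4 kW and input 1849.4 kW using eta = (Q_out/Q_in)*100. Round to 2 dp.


eta = (1497.4/1849.4)*100 = 80.97 %

80.97 %


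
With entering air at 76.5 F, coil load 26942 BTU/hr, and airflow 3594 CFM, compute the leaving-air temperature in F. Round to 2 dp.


dT = 26942/(1.08*3594) = 6.9411
T_leave = 76.5 - 6.9411 = 69.56 F

69.56 F


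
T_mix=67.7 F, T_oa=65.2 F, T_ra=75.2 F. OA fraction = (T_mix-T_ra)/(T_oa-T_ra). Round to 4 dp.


frac = (67.7 - 75.2) / (65.2 - 75.2) = 0.7500

0.7500


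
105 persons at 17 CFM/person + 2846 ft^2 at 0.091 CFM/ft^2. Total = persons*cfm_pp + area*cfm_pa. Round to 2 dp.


Total = 105*17 + 2846*0.091 = 2043.99 CFM

2043.99 CFM


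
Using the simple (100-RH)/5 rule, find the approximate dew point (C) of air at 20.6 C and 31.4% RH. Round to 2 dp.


Td = 20.6 - (100-31.4)/5 = 6.88 C

6.88 C


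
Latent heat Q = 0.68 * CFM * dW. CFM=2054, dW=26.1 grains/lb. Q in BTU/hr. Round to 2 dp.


Q = 0.68 * 2054 * 26.1 = 36454.39 BTU/hr

36454.39 BTU/hr


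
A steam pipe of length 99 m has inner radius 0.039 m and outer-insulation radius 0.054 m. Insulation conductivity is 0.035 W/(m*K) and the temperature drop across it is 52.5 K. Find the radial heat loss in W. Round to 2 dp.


Q = 2*pi*0.035*99*52.5/ln(0.054/0.039) = 3512.33 W

3512.33 W


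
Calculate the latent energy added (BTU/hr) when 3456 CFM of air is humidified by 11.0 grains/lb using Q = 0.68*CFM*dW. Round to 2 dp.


Q = 0.68 * 3456 * 11.0 = 25850.88 BTU/hr

25850.88 BTU/hr


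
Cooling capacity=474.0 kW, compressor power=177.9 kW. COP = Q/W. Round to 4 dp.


COP = 474.0 / 177.9 = 2.6644

2.6644


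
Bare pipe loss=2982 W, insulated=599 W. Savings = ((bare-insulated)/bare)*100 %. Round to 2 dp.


Savings = ((2982-599)/2982)*100 = 79.91 %

79.91 %


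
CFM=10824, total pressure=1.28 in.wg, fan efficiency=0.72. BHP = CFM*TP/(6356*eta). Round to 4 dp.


BHP = 10824 * 1.28 / (6356 * 0.72) = 3.0275 hp

3.0275 hp


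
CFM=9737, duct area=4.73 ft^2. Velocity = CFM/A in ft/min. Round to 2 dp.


V = 9737 / 4.73 = 2058.56 ft/min

2058.56 ft/min


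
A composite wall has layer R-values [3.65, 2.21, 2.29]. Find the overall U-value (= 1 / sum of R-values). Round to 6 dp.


R_total = 3.65 + 2.21 + 2.29 = 8.15
U = 1/8.15 = 0.122699

0.122699


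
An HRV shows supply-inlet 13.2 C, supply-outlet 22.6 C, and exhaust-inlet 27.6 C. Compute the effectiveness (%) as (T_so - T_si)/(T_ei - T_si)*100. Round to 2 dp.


eff = (22.6-13.2)/(27.6-13.2)*100 = 65.28 %

65.28 %


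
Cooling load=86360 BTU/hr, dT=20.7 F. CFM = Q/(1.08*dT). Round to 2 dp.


CFM = 86360 / (1.08 * 20.7) = 3862.95

3862.95 CFM


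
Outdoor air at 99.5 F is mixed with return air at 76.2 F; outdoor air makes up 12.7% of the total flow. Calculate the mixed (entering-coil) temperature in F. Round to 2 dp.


T_mix = 76.2 + (12.7/100)*(99.5-76.2) = 79.16 F

79.16 F


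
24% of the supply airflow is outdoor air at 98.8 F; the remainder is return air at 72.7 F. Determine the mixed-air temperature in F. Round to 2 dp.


T_mix = 0.24*98.8 + 0.76*72.7 = 78.96 F

78.96 F


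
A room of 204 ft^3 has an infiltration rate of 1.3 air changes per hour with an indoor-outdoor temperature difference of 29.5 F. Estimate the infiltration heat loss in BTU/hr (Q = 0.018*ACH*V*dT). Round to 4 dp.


Q = 0.018 * 1.3 * 204 * 29.5 = 140.8212 BTU/hr

140.8212 BTU/hr


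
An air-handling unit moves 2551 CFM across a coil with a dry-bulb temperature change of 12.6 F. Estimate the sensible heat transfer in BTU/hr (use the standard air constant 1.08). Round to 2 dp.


Q = 1.08 * 2551 * 12.6 = 34714.01 BTU/hr

34714.01 BTU/hr


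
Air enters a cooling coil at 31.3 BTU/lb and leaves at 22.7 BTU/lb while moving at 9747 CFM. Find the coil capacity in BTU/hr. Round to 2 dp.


Q = 4.5 * 9747 * (31.3 - 22.7) = 377208.90 BTU/hr

377208.90 BTU/hr


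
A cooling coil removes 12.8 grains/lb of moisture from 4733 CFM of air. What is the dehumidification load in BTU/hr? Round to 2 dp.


Q = 0.68 * 4733 * 12.8 = 41196.03 BTU/hr

41196.03 BTU/hr


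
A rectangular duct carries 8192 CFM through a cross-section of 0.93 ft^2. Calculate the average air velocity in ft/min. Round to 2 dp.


V = 8192 / 0.93 = 8808.60 ft/min

8808.60 ft/min


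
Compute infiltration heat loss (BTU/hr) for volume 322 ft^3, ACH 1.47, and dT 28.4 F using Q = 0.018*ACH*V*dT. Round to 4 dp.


Q = 0.018 * 1.47 * 322 * 28.4 = 241.9714 BTU/hr

241.9714 BTU/hr


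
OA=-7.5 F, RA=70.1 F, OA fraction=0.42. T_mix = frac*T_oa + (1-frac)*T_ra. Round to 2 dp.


T_mix = 0.42*(-7.5) + 0.58*70.1 = 37.51 F

37.51 F


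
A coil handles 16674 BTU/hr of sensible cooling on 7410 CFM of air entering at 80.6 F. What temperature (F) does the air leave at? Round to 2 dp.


dT = 16674/(1.08*7410) = 2.0835
T_leave = 80.6 - 2.0835 = 78.52 F

78.52 F


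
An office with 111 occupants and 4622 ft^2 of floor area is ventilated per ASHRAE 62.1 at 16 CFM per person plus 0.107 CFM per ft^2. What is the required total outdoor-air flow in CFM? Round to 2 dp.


Total = 111*16 + 4622*0.107 = 2270.55 CFM

2270.55 CFM


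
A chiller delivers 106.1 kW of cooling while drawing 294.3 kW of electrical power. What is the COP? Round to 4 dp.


COP = 106.1 / 294.3 = 0.3605

0.3605


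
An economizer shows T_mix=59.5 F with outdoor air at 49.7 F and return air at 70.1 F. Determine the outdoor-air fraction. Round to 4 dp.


frac = (59.5 - 70.1) / (49.7 - 70.1) = 0.5196

0.5196


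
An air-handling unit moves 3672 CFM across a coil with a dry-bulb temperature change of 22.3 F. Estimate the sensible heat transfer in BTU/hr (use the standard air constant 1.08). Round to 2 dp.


Q = 1.08 * 3672 * 22.3 = 88436.45 BTU/hr

88436.45 BTU/hr


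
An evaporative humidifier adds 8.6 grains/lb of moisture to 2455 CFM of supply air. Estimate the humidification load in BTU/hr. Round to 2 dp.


Q = 0.68 * 2455 * 8.6 = 14356.84 BTU/hr

14356.84 BTU/hr


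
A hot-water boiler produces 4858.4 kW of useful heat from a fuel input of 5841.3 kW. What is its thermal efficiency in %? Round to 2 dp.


eta = (4858.4/5841.3)*100 = 83.17 %

83.17 %


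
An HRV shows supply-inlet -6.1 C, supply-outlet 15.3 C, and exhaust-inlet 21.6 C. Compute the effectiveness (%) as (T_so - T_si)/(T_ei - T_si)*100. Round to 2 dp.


eff = (15.3-(-6.1))/(21.6-(-6.1))*100 = 77.26 %

77.26 %


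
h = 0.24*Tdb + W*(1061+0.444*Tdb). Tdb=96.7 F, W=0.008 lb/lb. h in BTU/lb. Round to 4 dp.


h = 0.24*96.7 + 0.008*(1061+0.444*96.7) = 32.0395 BTU/lb

32.0395 BTU/lb


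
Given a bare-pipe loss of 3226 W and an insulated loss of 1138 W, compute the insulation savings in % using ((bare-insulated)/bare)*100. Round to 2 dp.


Savings = ((3226-1138)/3226)*100 = 64.72 %

64.72 %


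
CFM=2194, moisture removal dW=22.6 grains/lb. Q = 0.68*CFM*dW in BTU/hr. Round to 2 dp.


Q = 0.68 * 2194 * 22.6 = 33717.39 BTU/hr

33717.39 BTU/hr


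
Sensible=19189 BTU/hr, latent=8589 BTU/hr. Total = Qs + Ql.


Qt = 19189 + 8589 = 27778 BTU/hr

27778 BTU/hr


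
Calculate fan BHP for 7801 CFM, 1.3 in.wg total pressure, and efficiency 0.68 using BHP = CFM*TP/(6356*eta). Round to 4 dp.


BHP = 7801 * 1.3 / (6356 * 0.68) = 2.3464 hp

2.3464 hp


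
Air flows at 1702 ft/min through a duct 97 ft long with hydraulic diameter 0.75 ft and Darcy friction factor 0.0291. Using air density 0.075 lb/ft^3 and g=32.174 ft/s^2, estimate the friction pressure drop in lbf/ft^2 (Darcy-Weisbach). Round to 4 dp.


v_fps = 1702/60 = 28.3667 ft/s
dp = 0.0291*(97/0.75)*0.075*28.3667^2/(2*32.174) = 3.5298 lbf/ft^2

3.5298 lbf/ft^2


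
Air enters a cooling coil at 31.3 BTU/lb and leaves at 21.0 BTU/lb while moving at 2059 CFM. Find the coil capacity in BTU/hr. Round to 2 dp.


Q = 4.5 * 2059 * (31.3 - 21.0) = 95434.65 BTU/hr

95434.65 BTU/hr


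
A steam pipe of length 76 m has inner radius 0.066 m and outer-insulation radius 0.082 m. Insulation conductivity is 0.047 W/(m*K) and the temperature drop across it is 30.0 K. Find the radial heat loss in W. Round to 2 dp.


Q = 2*pi*0.047*76*30.0/ln(0.082/0.066) = 3101.87 W

3101.87 W


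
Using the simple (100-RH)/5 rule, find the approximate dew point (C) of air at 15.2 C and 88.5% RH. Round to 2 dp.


Td = 15.2 - (100-88.5)/5 = 12.90 C

12.90 C


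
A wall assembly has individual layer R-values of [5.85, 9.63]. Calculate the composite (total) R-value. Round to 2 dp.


R_total = 5.85 + 9.63 = 15.48

15.48


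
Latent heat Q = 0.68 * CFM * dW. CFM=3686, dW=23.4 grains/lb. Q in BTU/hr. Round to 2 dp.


Q = 0.68 * 3686 * 23.4 = 58651.63 BTU/hr

58651.63 BTU/hr


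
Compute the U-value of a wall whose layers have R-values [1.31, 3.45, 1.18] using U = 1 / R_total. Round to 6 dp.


R_total = 1.31 + 3.45 + 1.18 = 5.94
U = 1/5.94 = 0.168350

0.168350


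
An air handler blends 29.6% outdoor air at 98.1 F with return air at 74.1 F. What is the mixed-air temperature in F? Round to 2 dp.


T_mix = 74.1 + (29.6/100)*(98.1-74.1) = 81.20 F

81.20 F


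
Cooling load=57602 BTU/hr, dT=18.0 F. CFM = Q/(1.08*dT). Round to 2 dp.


CFM = 57602 / (1.08 * 18.0) = 2963.07

2963.07 CFM


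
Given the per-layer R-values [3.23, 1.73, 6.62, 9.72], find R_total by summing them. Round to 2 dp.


R_total = 3.23 + 1.73 + 6.62 + 9.72 = 21.30

21.30


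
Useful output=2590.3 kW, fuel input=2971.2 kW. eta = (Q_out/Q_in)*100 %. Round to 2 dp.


eta = (2590.3/2971.2)*100 = 87.18 %

87.18 %


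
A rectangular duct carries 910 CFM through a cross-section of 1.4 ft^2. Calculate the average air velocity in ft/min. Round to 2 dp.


V = 910 / 1.4 = 650.00 ft/min

650.00 ft/min


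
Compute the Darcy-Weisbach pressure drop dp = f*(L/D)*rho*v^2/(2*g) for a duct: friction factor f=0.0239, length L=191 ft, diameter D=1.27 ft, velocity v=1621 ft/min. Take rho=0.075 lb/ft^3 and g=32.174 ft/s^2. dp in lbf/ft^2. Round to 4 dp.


v_fps = 1621/60 = 27.0167 ft/s
dp = 0.0239*(191/1.27)*0.075*27.0167^2/(2*32.174) = 3.0579 lbf/ft^2

3.0579 lbf/ft^2


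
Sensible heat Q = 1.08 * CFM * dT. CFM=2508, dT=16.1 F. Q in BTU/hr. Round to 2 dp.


Q = 1.08 * 2508 * 16.1 = 43609.10 BTU/hr

43609.10 BTU/hr


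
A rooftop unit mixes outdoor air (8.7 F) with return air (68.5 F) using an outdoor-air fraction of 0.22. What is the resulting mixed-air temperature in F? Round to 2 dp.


T_mix = 0.22*8.7 + 0.78*68.5 = 55.34 F

55.34 F


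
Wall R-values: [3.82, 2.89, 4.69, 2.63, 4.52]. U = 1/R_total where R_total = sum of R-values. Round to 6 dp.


R_total = 3.82 + 2.89 + 4.69 + 2.63 + 4.52 = 18.55
U = 1/18.55 = 0.053908

0.053908


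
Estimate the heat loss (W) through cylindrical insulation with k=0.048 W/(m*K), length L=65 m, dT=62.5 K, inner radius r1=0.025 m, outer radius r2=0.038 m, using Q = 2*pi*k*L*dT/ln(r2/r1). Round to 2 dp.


Q = 2*pi*0.048*65*62.5/ln(0.038/0.025) = 2926.18 W

2926.18 W


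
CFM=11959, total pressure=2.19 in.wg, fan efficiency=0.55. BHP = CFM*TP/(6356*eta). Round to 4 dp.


BHP = 11959 * 2.19 / (6356 * 0.55) = 7.4919 hp

7.4919 hp


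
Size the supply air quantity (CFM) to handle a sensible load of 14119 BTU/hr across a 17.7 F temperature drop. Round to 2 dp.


CFM = 14119 / (1.08 * 17.7) = 738.60

738.60 CFM


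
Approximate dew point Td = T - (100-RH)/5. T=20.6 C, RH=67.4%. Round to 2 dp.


Td = 20.6 - (100-67.4)/5 = 14.08 C

14.08 C


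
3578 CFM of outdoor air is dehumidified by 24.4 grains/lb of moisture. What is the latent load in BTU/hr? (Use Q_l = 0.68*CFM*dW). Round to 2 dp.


Q = 0.68 * 3578 * 24.4 = 59366.18 BTU/hr

59366.18 BTU/hr


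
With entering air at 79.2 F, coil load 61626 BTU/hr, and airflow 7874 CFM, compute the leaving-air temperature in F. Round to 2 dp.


dT = 61626/(1.08*7874) = 7.2468
T_leave = 79.2 - 7.2468 = 71.95 F

71.95 F


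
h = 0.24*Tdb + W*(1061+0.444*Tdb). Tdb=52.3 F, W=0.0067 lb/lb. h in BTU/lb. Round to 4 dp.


h = 0.24*52.3 + 0.0067*(1061+0.444*52.3) = 19.8163 BTU/lb

19.8163 BTU/lb


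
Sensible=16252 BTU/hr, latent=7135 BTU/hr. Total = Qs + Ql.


Qt = 16252 + 7135 = 23387 BTU/hr

23387 BTU/hr


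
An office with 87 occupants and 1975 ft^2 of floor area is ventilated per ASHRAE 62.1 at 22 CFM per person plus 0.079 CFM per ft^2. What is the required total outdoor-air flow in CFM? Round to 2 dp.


Total = 87*22 + 1975*0.079 = 2070.03 CFM

2070.03 CFM


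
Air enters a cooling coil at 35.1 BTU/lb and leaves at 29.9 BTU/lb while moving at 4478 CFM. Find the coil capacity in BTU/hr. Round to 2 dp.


Q = 4.5 * 4478 * (35.1 - 29.9) = 104785.20 BTU/hr

104785.20 BTU/hr


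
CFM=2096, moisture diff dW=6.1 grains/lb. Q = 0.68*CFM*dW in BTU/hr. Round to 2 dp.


Q = 0.68 * 2096 * 6.1 = 8694.21 BTU/hr

8694.21 BTU/hr


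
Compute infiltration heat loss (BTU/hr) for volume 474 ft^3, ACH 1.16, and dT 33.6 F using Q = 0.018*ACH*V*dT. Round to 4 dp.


Q = 0.018 * 1.16 * 474 * 33.6 = 332.5432 BTU/hr

332.5432 BTU/hr


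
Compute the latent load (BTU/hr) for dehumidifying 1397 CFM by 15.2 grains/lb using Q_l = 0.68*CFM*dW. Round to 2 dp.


Q = 0.68 * 1397 * 15.2 = 14439.39 BTU/hr

14439.39 BTU/hr


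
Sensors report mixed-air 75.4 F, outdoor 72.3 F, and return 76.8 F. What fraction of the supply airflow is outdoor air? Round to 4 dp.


frac = (75.4 - 76.8) / (72.3 - 76.8) = 0.3111

0.3111


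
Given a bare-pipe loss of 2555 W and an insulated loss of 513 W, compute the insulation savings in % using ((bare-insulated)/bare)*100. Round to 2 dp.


Savings = ((2555-513)/2555)*100 = 79.92 %

79.92 %


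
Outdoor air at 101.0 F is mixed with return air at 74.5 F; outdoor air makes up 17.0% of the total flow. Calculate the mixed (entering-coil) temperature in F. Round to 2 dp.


T_mix = 74.5 + (17.0/100)*(101.0-74.5) = 79.01 F

79.01 F


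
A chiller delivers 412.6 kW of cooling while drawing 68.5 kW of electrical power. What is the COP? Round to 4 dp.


COP = 412.6 / 68.5 = 6.0234

6.0234


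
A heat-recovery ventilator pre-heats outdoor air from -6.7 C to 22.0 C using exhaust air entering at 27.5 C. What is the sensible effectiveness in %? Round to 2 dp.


eff = (22.0-(-6.7))/(27.5-(-6.7))*100 = 83.92 %

83.92 %


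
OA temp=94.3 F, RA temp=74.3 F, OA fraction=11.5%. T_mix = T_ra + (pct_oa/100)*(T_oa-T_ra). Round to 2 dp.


T_mix = 74.3 + (11.5/100)*(94.3-74.3) = 76.60 F

76.60 F


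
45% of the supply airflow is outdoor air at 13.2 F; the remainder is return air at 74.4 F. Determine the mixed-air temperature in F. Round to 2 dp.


T_mix = 0.45*13.2 + 0.55*74.4 = 46.86 F

46.86 F


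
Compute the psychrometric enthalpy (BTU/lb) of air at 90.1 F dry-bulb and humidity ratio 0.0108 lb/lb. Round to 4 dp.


h = 0.24*90.1 + 0.0108*(1061+0.444*90.1) = 33.5148 BTU/lb

33.5148 BTU/lb


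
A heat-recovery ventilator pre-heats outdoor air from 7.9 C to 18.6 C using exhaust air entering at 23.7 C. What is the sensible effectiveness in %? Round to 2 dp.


eff = (18.6-7.9)/(23.7-7.9)*100 = 67.72 %

67.72 %


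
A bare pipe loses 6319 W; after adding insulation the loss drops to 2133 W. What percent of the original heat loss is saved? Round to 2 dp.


Savings = ((6319-2133)/6319)*100 = 66.24 %

66.24 %


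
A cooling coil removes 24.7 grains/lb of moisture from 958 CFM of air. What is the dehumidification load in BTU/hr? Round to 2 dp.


Q = 0.68 * 958 * 24.7 = 16090.57 BTU/hr

16090.57 BTU/hr


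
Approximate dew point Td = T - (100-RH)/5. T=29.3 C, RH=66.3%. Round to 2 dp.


Td = 29.3 - (100-66.3)/5 = 22.56 C

22.56 C


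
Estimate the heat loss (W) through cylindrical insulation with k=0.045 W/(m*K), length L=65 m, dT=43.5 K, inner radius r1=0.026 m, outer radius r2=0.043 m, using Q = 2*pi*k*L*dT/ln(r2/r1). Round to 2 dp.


Q = 2*pi*0.045*65*43.5/ln(0.043/0.026) = 1589.05 W

1589.05 W


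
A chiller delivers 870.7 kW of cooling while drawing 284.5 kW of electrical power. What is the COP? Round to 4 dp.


COP = 870.7 / 284.5 = 3.0605

3.0605


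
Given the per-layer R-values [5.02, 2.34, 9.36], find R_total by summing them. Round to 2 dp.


R_total = 5.02 + 2.34 + 9.36 = 16.72

16.72


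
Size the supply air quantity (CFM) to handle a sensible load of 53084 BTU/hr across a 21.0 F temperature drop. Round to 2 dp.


CFM = 53084 / (1.08 * 21.0) = 2340.56

2340.56 CFM


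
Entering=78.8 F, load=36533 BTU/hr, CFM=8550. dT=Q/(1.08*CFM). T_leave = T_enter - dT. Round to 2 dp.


dT = 36533/(1.08*8550) = 3.9564
T_leave = 78.8 - 3.9564 = 74.84 F

74.84 F


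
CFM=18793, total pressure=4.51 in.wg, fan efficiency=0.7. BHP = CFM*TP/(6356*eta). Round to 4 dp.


BHP = 18793 * 4.51 / (6356 * 0.7) = 19.0498 hp

19.0498 hp


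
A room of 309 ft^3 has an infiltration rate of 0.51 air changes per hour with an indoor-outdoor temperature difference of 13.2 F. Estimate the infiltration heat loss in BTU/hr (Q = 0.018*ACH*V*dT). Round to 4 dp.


Q = 0.018 * 0.51 * 309 * 13.2 = 37.4434 BTU/hr

37.4434 BTU/hr


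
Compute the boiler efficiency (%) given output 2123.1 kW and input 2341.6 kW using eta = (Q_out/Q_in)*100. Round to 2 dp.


eta = (2123.1/2341.6)*100 = 90.67 %

90.67 %


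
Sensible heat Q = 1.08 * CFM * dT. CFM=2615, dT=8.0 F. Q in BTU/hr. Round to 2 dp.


Q = 1.08 * 2615 * 8.0 = 22593.60 BTU/hr

22593.60 BTU/hr


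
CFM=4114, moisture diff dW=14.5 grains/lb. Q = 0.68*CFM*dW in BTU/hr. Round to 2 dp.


Q = 0.68 * 4114 * 14.5 = 40564.04 BTU/hr

40564.04 BTU/hr


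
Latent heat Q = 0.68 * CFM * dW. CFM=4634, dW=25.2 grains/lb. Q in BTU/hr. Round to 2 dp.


Q = 0.68 * 4634 * 25.2 = 79408.22 BTU/hr

79408.22 BTU/hr


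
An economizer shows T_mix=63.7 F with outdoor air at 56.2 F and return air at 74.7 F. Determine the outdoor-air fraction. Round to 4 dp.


frac = (63.7 - 74.7) / (56.2 - 74.7) = 0.5946

0.5946


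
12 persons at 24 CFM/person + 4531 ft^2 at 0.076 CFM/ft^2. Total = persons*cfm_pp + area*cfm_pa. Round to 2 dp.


Total = 12*24 + 4531*0.076 = 632.36 CFM

632.36 CFM


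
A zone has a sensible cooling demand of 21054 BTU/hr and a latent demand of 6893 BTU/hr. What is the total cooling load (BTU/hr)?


Qt = 21054 + 6893 = 27947 BTU/hr

27947 BTU/hr


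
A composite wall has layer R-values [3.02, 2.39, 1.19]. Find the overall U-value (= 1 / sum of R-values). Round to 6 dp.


R_total = 3.02 + 2.39 + 1.19 = 6.60
U = 1/6.60 = 0.151515

0.151515


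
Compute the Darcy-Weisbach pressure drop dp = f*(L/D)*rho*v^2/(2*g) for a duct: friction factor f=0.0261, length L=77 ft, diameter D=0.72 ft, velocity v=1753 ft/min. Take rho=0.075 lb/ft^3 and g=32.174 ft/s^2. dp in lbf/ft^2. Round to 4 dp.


v_fps = 1753/60 = 29.2167 ft/s
dp = 0.0261*(77/0.72)*0.075*29.2167^2/(2*32.174) = 2.7771 lbf/ft^2

2.7771 lbf/ft^2


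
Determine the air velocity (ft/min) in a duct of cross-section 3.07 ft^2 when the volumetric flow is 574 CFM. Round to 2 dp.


V = 574 / 3.07 = 186.97 ft/min

186.97 ft/min


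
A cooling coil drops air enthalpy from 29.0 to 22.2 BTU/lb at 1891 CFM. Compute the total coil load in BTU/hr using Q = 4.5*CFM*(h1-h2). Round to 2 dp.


Q = 4.5 * 1891 * (29.0 - 22.2) = 57864.60 BTU/hr

57864.60 BTU/hr


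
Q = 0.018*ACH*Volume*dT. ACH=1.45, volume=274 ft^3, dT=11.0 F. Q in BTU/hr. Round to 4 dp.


Q = 0.018 * 1.45 * 274 * 11.0 = 78.6654 BTU/hr

78.6654 BTU/hr


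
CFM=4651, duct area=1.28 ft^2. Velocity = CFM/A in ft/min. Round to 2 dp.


V = 4651 / 1.28 = 3633.59 ft/min

3633.59 ft/min


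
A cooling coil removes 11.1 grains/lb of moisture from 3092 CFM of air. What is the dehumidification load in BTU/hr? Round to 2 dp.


Q = 0.68 * 3092 * 11.1 = 23338.42 BTU/hr

23338.42 BTU/hr


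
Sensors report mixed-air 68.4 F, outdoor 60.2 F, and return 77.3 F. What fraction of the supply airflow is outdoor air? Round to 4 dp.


frac = (68.4 - 77.3) / (60.2 - 77.3) = 0.5205

0.5205


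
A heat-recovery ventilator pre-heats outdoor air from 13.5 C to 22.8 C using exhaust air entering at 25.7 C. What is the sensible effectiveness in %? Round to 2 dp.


eff = (22.8-13.5)/(25.7-13.5)*100 = 76.23 %

76.23 %


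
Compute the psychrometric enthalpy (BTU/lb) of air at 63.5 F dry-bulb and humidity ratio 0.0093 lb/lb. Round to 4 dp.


h = 0.24*63.5 + 0.0093*(1061+0.444*63.5) = 25.3695 BTU/lb

25.3695 BTU/lb


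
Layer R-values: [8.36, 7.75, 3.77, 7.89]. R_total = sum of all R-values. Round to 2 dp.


R_total = 8.36 + 7.75 + 3.77 + 7.89 = 27.77

27.77


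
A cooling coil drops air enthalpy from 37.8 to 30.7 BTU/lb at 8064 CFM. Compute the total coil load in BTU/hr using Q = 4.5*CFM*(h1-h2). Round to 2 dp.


Q = 4.5 * 8064 * (37.8 - 30.7) = 257644.80 BTU/hr

257644.80 BTU/hr


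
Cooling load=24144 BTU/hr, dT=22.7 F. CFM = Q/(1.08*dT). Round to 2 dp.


CFM = 24144 / (1.08 * 22.7) = 984.83

984.83 CFM


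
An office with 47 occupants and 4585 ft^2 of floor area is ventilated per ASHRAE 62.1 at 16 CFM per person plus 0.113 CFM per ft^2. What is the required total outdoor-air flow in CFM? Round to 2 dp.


Total = 47*16 + 4585*0.113 = 1270.11 CFM

1270.11 CFM


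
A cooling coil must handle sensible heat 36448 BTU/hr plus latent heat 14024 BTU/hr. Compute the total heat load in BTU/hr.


Qt = 36448 + 14024 = 50472 BTU/hr

50472 BTU/hr


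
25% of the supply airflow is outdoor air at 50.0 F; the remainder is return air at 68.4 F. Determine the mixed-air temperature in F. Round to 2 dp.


T_mix = 0.25*50.0 + 0.75*68.4 = 63.80 F

63.80 F


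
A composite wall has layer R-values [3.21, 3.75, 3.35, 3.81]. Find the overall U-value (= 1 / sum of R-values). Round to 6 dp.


R_total = 3.21 + 3.75 + 3.35 + 3.81 = 14.12
U = 1/14.12 = 0.070822

0.070822


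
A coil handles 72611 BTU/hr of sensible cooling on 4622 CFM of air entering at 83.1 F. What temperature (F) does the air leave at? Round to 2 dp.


dT = 72611/(1.08*4622) = 14.5462
T_leave = 83.1 - 14.5462 = 68.55 F

68.55 F


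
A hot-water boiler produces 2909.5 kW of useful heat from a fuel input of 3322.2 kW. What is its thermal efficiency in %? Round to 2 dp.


eta = (2909.5/3322.2)*100 = 87.58 %

87.58 %


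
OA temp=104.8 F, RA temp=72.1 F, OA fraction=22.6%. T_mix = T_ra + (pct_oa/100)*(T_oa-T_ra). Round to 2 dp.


T_mix = 72.1 + (22.6/100)*(104.8-72.1) = 79.49 F

79.49 F


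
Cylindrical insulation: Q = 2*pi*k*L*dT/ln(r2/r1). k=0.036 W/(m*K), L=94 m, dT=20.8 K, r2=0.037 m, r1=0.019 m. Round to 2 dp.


Q = 2*pi*0.036*94*20.8/ln(0.037/0.019) = 663.57 W

663.57 W


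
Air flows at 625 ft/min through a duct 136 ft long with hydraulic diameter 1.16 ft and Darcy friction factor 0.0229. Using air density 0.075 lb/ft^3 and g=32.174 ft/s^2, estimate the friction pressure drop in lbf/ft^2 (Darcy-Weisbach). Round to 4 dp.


v_fps = 625/60 = 10.4167 ft/s
dp = 0.0229*(136/1.16)*0.075*10.4167^2/(2*32.174) = 0.3395 lbf/ft^2

0.3395 lbf/ft^2
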